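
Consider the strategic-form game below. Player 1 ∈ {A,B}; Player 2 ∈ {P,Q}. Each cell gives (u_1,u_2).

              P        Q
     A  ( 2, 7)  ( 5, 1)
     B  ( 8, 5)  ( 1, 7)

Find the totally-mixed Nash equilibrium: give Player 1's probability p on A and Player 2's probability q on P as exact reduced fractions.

P1 indiff ⇒ q·2+(1-q)·5 = q·8+(1-q)·1 ⇒ q(-6) = (1-q)(-4) ⇒ q = 2/5
P2 indiff ⇒ p·7+(1-p)·5 = p·1+(1-p)·7 ⇒ p(6) = (1-p)(2) ⇒ p = 1/4

P1 mixes 1/4 on A; P2 mixes 2/5 on P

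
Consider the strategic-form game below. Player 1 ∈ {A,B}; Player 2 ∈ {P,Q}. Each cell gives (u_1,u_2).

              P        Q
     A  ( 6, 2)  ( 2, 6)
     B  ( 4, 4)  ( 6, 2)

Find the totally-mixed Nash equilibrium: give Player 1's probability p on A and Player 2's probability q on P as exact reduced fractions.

p=1/3, q=2/3

P1 indiff ⇒ q·6+(1-q)·2 = q·4+(1-q)·6 ⇒ q(2) = (1-q)(4) ⇒ q = 2/3
P2 indiff ⇒ p·2+(1-p)·4 = p·6+(1-p)·2 ⇒ p(-4) = (1-p)(-2) ⇒ p = 1/3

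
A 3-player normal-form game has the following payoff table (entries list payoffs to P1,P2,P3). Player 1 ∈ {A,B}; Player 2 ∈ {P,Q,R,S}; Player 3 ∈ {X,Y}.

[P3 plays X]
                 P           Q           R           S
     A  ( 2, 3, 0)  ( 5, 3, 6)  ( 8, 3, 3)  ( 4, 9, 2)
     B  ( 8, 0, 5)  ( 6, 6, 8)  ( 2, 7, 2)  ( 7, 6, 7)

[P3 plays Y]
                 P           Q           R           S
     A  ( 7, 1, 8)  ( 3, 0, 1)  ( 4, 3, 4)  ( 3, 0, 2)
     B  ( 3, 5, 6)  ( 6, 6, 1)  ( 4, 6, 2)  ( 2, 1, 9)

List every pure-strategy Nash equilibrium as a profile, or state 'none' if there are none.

PSNE = {(A,R,Y), (B,R,Y)}

(A,P,X): not NE [P1→B gives 8>2; P2→S gives 9>3; P3→Y gives 8>0]
(A,P,Y): not NE [P2→R gives 3>1]
(A,Q,X): not NE [P1→B gives 6>5; P2→S gives 9>3]
(A,Q,Y): not NE [P1→B gives 6>3; P2→R gives 3>0; P3→X gives 6>1]
(A,R,X): not NE [P2→S gives 9>3; P3→Y gives 4>3]
(A,R,Y): NE
(A,S,X): not NE [P1→B gives 7>4]
(A,S,Y): not NE [P2→R gives 3>0]
(B,P,X): not NE [P2→R gives 7>0; P3→Y gives 6>5]
(B,P,Y): not NE [P1→A gives 7>3; P2→R gives 6>5]
(B,Q,X): not NE [P2→R gives 7>6]
(B,Q,Y): not NE [P3→X gives 8>1]
(B,R,X): not NE [P1→A gives 8>2]
(B,R,Y): NE
(B,S,X): not NE [P2→R gives 7>6; P3→Y gives 9>7]
(B,S,Y): not NE [P1→A gives 3>2; P2→R gives 6>1]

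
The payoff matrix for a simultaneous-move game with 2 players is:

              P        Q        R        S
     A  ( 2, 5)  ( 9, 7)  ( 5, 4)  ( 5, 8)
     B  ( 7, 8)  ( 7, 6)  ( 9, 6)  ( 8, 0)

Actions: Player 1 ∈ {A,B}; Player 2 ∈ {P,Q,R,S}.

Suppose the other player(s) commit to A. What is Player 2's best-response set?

u_2(P vs A) = 5
u_2(Q vs A) = 7
u_2(R vs A) = 4
u_2(S vs A) = 8
max payoff 8 at {S}

BR_2 = {S}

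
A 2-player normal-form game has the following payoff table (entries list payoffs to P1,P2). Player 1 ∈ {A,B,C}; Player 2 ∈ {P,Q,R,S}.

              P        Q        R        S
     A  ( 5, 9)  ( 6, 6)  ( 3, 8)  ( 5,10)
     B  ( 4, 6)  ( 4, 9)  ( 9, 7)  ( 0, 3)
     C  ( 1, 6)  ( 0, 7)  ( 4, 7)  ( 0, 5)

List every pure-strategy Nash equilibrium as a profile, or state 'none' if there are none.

(A,P): not NE [P2→S gives 10>9]
(A,Q): not NE [P2→S gives 10>6]
(A,R): not NE [P1→B gives 9>3; P2→S gives 10>8]
(A,S): NE
(B,P): not NE [P1→A gives 5>4; P2→Q gives 9>6]
(B,Q): not NE [P1→A gives 6>4]
(B,R): not NE [P2→Q gives 9>7]
(B,S): not NE [P1→A gives 5>0; P2→Q gives 9>3]
(C,P): not NE [P1→A gives 5>1; P2→R gives 7>6]
(C,Q): not NE [P1→A gives 6>0]
(C,R): not NE [P1→B gives 9>4]
(C,S): not NE [P1→A gives 5>0; P2→R gives 7>5]

NE set: (A,S)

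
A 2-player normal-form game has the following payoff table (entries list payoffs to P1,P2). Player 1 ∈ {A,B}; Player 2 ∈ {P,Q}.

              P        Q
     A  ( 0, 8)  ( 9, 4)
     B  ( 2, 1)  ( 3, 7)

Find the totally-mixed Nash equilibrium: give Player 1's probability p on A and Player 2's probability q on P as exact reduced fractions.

P1 indiff ⇒ q·0+(1-q)·9 = q·2+(1-q)·3 ⇒ q(-2) = (1-q)(-6) ⇒ q = 3/4
P2 indiff ⇒ p·8+(1-p)·1 = p·4+(1-p)·7 ⇒ p(4) = (1-p)(6) ⇒ p = 3/5

p=3/5, q=3/4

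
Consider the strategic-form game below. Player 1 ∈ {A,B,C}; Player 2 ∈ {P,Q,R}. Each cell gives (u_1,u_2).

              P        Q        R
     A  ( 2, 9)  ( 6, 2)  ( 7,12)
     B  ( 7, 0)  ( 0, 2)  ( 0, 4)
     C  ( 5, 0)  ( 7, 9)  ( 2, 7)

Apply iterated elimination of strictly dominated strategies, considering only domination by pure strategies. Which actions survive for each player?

P2 drop P (R beats it: A:12>9 B:4>0 C:7>0)
P1 drop B (A beats it: Q:6>0 R:7>0)
P1→{A,C} P2→{Q,R}

Survivors P1:{A,C} P2:{Q,R}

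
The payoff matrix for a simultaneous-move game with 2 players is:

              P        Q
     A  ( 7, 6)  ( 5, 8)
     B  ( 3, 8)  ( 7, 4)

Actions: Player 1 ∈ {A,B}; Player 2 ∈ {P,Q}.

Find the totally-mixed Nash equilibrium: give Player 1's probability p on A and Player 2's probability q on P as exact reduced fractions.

P1 indiff ⇒ q·7+(1-q)·5 = q·3+(1-q)·7 ⇒ q(4) = (1-q)(2) ⇒ q = 1/3
P2 indiff ⇒ p·6+(1-p)·8 = p·8+(1-p)·4 ⇒ p(-2) = (1-p)(-4) ⇒ p = 2/3

(p,q) = (2/3, 1/3)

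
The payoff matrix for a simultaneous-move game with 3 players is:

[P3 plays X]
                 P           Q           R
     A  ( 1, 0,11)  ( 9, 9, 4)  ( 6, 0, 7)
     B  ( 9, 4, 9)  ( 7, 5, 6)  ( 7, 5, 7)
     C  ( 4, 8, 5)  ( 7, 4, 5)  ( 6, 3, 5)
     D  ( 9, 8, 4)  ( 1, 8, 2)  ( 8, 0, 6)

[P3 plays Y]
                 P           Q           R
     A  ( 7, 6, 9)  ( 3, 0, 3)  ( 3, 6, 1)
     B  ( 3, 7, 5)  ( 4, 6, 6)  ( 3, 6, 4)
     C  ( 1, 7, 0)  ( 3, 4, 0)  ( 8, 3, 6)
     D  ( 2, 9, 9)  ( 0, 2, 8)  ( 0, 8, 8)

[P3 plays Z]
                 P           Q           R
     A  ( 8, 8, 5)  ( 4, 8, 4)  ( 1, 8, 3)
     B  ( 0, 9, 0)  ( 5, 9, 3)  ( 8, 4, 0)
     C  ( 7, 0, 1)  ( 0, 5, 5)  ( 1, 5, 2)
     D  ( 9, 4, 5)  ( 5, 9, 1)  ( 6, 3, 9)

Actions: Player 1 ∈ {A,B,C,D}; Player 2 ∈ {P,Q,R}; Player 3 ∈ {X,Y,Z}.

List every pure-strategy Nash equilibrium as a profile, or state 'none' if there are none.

(A,P,X): not NE [P1→D gives 9>1; P2→Q gives 9>0]
(A,P,Y): not NE [P3→X gives 11>9]
(A,P,Z): not NE [P1→D gives 9>8; P3→X gives 11>5]
(A,Q,X): NE
(A,Q,Y): not NE [P1→B gives 4>3; P2→R gives 6>0; P3→Z gives 4>3]
(A,Q,Z): not NE [P1→D gives 5>4]
(A,R,X): not NE [P1→D gives 8>6; P2→Q gives 9>0]
(A,R,Y): not NE [P1→C gives 8>3; P3→X gives 7>1]
(A,R,Z): not NE [P1→B gives 8>1; P3→X gives 7>3]
(B,P,X): not NE [P2→R gives 5>4]
(B,P,Y): not NE [P1→A gives 7>3; P3→X gives 9>5]
(B,P,Z): not NE [P1→D gives 9>0; P3→X gives 9>0]
(B,Q,X): not NE [P1→A gives 9>7]
(B,Q,Y): not NE [P2→P gives 7>6]
(B,Q,Z): not NE [P3→Y gives 6>3]
(B,R,X): not NE [P1→D gives 8>7]
(B,R,Y): not NE [P1→C gives 8>3; P2→P gives 7>6; P3→X gives 7>4]
(B,R,Z): not NE [P2→Q gives 9>4; P3→X gives 7>0]
(C,P,X): not NE [P1→D gives 9>4]
(C,P,Y): not NE [P1→A gives 7>1; P3→X gives 5>0]
(C,P,Z): not NE [P1→D gives 9>7; P2→R gives 5>0; P3→X gives 5>1]
(C,Q,X): not NE [P1→A gives 9>7; P2→P gives 8>4]
(C,Q,Y): not NE [P1→B gives 4>3; P2→P gives 7>4; P3→Z gives 5>0]
(C,Q,Z): not NE [P1→D gives 5>0]
(C,R,X): not NE [P1→D gives 8>6; P2→P gives 8>3; P3→Y gives 6>5]
(C,R,Y): not NE [P2→P gives 7>3]
(C,R,Z): not NE [P1→B gives 8>1; P3→Y gives 6>2]
(D,P,X): not NE [P3→Y gives 9>4]
(D,P,Y): not NE [P1→A gives 7>2]
(D,P,Z): not NE [P2→Q gives 9>4; P3→Y gives 9>5]
(D,Q,X): not NE [P1→A gives 9>1; P3→Y gives 8>2]
(D,Q,Y): not NE [P1→B gives 4>0; P2→P gives 9>2]
(D,Q,Z): not NE [P3→Y gives 8>1]
(D,R,X): not NE [P2→Q gives 8>0; P3→Z gives 9>6]
(D,R,Y): not NE [P1→C gives 8>0; P2→P gives 9>8; P3→Z gives 9>8]
(D,R,Z): not NE [P1→B gives 8>6; P2→Q gives 9>3]

NE set: (A,Q,X)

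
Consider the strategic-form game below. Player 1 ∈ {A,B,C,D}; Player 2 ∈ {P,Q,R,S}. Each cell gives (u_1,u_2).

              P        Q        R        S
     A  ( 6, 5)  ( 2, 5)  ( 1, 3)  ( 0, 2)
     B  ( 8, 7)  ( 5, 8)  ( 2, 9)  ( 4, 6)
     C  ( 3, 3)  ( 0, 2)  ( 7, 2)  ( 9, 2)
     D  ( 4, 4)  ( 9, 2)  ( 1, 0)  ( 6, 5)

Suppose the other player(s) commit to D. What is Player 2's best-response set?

u_2(P vs D) = 4
u_2(Q vs D) = 2
u_2(R vs D) = 0
u_2(S vs D) = 5
max payoff 5 at {S}

BR_2 = {S}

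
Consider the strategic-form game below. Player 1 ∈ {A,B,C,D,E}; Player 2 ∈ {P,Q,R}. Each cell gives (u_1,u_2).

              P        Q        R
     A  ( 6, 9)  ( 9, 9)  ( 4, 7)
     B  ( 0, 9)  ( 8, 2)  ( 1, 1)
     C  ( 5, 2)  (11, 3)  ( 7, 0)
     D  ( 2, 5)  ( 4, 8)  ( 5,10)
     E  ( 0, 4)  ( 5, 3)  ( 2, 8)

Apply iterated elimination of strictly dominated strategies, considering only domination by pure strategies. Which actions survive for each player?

P1 drop B (A beats it: P:6>0 Q:9>8 R:4>1)
P1 drop D (C beats it: P:5>2 Q:11>4 R:7>5)
P1 drop E (A beats it: P:6>0 Q:9>5 R:4>2)
P2 drop R (P beats it: A:9>7 C:2>0)
P1→{A,C} P2→{P,Q}

Remaining: P1:{A,C} P2:{P,Q}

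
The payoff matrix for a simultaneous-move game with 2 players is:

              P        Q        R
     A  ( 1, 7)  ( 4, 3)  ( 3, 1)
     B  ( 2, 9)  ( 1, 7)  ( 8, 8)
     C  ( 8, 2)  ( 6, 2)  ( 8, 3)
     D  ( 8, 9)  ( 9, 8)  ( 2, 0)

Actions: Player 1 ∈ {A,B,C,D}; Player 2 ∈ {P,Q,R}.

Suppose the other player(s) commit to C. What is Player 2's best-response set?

u_2(P vs C) = 2
u_2(Q vs C) = 2
u_2(R vs C) = 3
max payoff 3 at {R}

argmax u_2 = {R}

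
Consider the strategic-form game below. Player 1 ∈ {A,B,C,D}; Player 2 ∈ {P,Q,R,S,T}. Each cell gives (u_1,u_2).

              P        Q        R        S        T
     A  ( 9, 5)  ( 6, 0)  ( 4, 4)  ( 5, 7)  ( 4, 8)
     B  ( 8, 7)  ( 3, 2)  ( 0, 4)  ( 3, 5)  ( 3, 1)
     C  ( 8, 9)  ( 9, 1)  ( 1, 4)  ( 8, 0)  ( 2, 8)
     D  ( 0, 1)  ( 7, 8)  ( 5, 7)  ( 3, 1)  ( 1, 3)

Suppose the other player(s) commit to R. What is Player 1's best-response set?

u_1(A vs R) = 4
u_1(B vs R) = 0
u_1(C vs R) = 1
u_1(D vs R) = 5
max payoff 5 at {D}

argmax u_1 = {D}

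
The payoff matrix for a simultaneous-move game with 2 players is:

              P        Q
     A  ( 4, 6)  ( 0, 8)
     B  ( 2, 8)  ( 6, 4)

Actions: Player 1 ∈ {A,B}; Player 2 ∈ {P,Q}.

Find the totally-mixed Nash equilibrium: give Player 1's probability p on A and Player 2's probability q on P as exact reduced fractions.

P1 mixes 2/3 on A; P2 mixes 3/4 on P

P1 indiff ⇒ q·4+(1-q)·0 = q·2+(1-q)·6 ⇒ q(2) = (1-q)(6) ⇒ q = 3/4
P2 indiff ⇒ p·6+(1-p)·8 = p·8+(1-p)·4 ⇒ p(-2) = (1-p)(-4) ⇒ p = 2/3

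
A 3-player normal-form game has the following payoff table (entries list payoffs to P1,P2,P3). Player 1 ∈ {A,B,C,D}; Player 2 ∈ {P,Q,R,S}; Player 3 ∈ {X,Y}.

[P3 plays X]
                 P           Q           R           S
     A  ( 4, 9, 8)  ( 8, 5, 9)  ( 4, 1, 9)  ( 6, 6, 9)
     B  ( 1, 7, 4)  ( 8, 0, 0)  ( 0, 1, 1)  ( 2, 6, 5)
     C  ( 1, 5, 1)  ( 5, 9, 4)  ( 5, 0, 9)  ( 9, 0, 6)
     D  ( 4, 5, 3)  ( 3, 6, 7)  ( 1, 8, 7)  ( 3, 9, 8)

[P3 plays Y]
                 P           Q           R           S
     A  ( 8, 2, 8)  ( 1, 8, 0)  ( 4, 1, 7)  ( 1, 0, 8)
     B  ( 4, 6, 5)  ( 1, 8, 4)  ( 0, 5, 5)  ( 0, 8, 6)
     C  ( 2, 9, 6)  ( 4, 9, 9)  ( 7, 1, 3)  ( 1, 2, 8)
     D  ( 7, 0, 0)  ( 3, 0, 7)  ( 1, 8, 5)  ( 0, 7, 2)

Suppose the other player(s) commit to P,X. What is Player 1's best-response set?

argmax u_1 = {A,D}

u_1(A vs P,X) = 4
u_1(B vs P,X) = 1
u_1(C vs P,X) = 1
u_1(D vs P,X) = 4
max payoff 4 at {A,D}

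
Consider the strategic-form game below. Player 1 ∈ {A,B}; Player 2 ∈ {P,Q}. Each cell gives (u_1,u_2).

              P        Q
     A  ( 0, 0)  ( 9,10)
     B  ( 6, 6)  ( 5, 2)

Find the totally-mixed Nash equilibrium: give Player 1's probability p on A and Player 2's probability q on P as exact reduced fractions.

P1 indiff ⇒ q·0+(1-q)·9 = q·6+(1-q)·5 ⇒ q(-6) = (1-q)(-4) ⇒ q = 2/5
P2 indiff ⇒ p·0+(1-p)·6 = p·10+(1-p)·2 ⇒ p(-10) = (1-p)(-4) ⇒ p = 2/7

p=2/7, q=2/5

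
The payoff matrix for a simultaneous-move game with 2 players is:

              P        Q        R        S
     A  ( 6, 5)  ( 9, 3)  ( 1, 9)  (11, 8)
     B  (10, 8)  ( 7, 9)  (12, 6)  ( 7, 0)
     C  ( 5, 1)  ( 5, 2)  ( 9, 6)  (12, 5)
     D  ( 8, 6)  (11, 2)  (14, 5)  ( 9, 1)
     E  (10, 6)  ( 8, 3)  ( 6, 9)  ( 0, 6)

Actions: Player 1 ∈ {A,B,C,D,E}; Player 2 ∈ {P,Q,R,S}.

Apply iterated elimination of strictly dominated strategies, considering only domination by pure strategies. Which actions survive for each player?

P2 drop S (R beats it: A:9>8 B:6>0 C:6>5 D:5>1 E:9>6)
P1 drop A (D beats it: P:8>6 Q:11>9 R:14>1)
P1 drop C (B beats it: P:10>5 Q:7>5 R:12>9)
P1→{B,D,E} P2→{P,Q,R}

Remaining: P1:{B,D,E} P2:{P,Q,R}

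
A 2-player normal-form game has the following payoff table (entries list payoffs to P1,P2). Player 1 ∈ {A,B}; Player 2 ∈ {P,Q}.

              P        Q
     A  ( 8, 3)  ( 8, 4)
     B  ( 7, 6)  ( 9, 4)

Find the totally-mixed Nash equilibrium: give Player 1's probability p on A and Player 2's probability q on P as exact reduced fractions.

(p,q) = (2/3, 1/2)

P1 indiff ⇒ q·8+(1-q)·8 = q·7+(1-q)·9 ⇒ q(1) = (1-q)(1) ⇒ q = 1/2
P2 indiff ⇒ p·3+(1-p)·6 = p·4+(1-p)·4 ⇒ p(-1) = (1-p)(-2) ⇒ p = 2/3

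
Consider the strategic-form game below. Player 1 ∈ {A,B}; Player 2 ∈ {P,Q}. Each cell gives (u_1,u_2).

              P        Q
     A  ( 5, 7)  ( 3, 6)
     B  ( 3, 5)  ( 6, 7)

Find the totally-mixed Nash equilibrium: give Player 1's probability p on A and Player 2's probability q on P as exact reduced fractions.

P1 indiff ⇒ q·5+(1-q)·3 = q·3+(1-q)·6 ⇒ q(2) = (1-q)(3) ⇒ q = 3/5
P2 indiff ⇒ p·7+(1-p)·5 = p·6+(1-p)·7 ⇒ p(1) = (1-p)(2) ⇒ p = 2/3

p=2/3, q=3/5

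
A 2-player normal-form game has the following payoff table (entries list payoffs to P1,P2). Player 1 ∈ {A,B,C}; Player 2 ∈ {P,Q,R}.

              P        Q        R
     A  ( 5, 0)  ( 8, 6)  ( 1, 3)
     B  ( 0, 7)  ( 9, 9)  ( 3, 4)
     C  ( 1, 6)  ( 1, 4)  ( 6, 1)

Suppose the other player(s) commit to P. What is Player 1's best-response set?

BR_1 = {A}

u_1(A vs P) = 5
u_1(B vs P) = 0
u_1(C vs P) = 1
max payoff 5 at {A}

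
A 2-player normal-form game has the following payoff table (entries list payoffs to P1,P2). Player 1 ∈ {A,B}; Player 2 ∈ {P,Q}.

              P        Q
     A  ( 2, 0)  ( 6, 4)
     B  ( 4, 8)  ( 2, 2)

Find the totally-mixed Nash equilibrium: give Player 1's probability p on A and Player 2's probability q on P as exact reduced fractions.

p=3/5, q=2/3

P1 indiff ⇒ q·2+(1-q)·6 = q·4+(1-q)·2 ⇒ q(-2) = (1-q)(-4) ⇒ q = 2/3
P2 indiff ⇒ p·0+(1-p)·8 = p·4+(1-p)·2 ⇒ p(-4) = (1-p)(-6) ⇒ p = 3/5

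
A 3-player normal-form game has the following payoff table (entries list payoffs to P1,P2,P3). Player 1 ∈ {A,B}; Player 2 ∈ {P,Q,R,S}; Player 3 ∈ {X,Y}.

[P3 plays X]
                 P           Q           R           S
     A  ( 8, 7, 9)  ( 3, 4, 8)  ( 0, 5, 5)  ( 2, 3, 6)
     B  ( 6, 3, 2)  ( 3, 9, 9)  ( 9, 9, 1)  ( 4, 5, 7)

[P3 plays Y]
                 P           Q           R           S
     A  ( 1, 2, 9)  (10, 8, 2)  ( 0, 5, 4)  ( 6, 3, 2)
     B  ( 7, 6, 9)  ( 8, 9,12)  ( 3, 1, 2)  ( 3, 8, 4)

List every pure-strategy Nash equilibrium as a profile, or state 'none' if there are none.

(A,P,X): NE
(A,P,Y): not NE [P1→B gives 7>1; P2→Q gives 8>2]
(A,Q,X): not NE [P2→P gives 7>4]
(A,Q,Y): not NE [P3→X gives 8>2]
(A,R,X): not NE [P1→B gives 9>0; P2→P gives 7>5]
(A,R,Y): not NE [P1→B gives 3>0; P2→Q gives 8>5; P3→X gives 5>4]
(A,S,X): not NE [P1→B gives 4>2; P2→P gives 7>3]
(A,S,Y): not NE [P2→Q gives 8>3; P3→X gives 6>2]
(B,P,X): not NE [P1→A gives 8>6; P2→R gives 9>3; P3→Y gives 9>2]
(B,P,Y): not NE [P2→Q gives 9>6]
(B,Q,X): not NE [P3→Y gives 12>9]
(B,Q,Y): not NE [P1→A gives 10>8]
(B,R,X): not NE [P3→Y gives 2>1]
(B,R,Y): not NE [P2→Q gives 9>1]
(B,S,X): not NE [P2→R gives 9>5]
(B,S,Y): not NE [P1→A gives 6>3; P2→Q gives 9>8; P3→X gives 7>4]

PSNE = {(A,P,X)}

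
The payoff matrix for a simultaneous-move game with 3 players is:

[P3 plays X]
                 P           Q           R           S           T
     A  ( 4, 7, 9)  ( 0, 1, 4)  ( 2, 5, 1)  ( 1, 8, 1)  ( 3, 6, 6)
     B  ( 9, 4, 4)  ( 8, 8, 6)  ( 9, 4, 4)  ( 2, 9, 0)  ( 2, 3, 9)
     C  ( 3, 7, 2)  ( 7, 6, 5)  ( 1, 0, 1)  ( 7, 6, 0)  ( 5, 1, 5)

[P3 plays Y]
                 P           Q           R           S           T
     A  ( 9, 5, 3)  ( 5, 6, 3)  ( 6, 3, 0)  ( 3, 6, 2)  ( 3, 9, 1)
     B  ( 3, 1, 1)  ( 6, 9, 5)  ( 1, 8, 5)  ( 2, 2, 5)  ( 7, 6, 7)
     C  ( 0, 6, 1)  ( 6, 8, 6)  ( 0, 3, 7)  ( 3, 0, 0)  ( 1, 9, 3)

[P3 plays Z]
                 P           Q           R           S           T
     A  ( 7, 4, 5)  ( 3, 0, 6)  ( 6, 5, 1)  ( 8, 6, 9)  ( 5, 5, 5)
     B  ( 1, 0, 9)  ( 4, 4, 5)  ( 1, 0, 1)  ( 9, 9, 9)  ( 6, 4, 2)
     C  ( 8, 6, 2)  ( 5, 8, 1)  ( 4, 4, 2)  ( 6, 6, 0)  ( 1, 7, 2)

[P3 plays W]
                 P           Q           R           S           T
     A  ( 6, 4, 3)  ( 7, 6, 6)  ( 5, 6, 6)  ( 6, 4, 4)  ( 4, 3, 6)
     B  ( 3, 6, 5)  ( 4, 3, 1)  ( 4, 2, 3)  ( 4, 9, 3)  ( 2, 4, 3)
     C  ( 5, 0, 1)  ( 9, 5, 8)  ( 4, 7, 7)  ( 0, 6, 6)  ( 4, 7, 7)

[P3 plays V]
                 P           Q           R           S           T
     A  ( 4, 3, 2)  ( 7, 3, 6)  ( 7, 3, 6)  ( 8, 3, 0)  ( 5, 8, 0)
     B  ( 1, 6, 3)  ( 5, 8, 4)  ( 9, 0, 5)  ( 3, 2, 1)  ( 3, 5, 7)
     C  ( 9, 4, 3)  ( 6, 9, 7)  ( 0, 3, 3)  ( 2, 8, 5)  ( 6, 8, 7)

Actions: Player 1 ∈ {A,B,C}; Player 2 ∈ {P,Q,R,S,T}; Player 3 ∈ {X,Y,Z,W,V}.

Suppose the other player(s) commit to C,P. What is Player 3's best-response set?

u_3(X vs C,P) = 2
u_3(Y vs C,P) = 1
u_3(Z vs C,P) = 2
u_3(W vs C,P) = 1
u_3(V vs C,P) = 3
max payoff 3 at {V}

argmax u_3 = {V}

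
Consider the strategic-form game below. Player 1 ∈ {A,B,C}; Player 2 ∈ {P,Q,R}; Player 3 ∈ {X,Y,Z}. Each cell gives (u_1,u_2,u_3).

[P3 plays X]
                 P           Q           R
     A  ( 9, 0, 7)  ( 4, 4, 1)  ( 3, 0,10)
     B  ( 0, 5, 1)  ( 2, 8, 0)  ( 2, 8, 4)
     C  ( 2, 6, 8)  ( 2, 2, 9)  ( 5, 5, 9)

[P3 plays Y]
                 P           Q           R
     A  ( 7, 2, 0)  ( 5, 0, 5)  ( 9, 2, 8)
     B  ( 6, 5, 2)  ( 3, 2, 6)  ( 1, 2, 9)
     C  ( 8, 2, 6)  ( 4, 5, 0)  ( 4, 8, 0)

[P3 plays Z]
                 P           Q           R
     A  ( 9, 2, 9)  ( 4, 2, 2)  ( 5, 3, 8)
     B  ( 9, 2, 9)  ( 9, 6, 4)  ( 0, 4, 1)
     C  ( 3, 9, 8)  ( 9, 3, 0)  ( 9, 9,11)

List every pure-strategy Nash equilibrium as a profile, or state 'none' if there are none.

PSNE = {(C,R,Z)}

(A,P,X): not NE [P2→Q gives 4>0; P3→Z gives 9>7]
(A,P,Y): not NE [P1→C gives 8>7; P3→Z gives 9>0]
(A,P,Z): not NE [P2→R gives 3>2]
(A,Q,X): not NE [P3→Y gives 5>1]
(A,Q,Y): not NE [P2→R gives 2>0]
(A,Q,Z): not NE [P1→C gives 9>4; P2→R gives 3>2; P3→Y gives 5>2]
(A,R,X): not NE [P1→C gives 5>3; P2→Q gives 4>0]
(A,R,Y): not NE [P3→X gives 10>8]
(A,R,Z): not NE [P1→C gives 9>5; P3→X gives 10>8]
(B,P,X): not NE [P1→A gives 9>0; P2→R gives 8>5; P3→Z gives 9>1]
(B,P,Y): not NE [P1→C gives 8>6; P3→Z gives 9>2]
(B,P,Z): not NE [P2→Q gives 6>2]
(B,Q,X): not NE [P1→A gives 4>2; P3→Y gives 6>0]
(B,Q,Y): not NE [P1→A gives 5>3; P2→P gives 5>2]
(B,Q,Z): not NE [P3→Y gives 6>4]
(B,R,X): not NE [P1→C gives 5>2; P3→Y gives 9>4]
(B,R,Y): not NE [P1→A gives 9>1; P2→P gives 5>2]
(B,R,Z): not NE [P1→C gives 9>0; P2→Q gives 6>4; P3→Y gives 9>1]
(C,P,X): not NE [P1→A gives 9>2]
(C,P,Y): not NE [P2→R gives 8>2; P3→Z gives 8>6]
(C,P,Z): not NE [P1→B gives 9>3]
(C,Q,X): not NE [P1→A gives 4>2; P2→P gives 6>2]
(C,Q,Y): not NE [P1→A gives 5>4; P2→R gives 8>5; P3→X gives 9>0]
(C,Q,Z): not NE [P2→R gives 9>3; P3→X gives 9>0]
(C,R,X): not NE [P2→P gives 6>5; P3→Z gives 11>9]
(C,R,Y): not NE [P1→A gives 9>4; P3→Z gives 11>0]
(C,R,Z): NE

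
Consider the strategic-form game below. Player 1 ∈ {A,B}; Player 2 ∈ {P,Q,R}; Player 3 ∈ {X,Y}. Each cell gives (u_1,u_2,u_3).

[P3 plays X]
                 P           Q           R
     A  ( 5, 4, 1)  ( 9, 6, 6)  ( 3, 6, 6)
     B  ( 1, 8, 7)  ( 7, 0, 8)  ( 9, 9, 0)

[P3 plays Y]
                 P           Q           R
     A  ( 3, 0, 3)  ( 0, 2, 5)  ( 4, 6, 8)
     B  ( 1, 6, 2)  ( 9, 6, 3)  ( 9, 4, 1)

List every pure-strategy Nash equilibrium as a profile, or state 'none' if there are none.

(A,P,X): not NE [P2→R gives 6>4; P3→Y gives 3>1]
(A,P,Y): not NE [P2→R gives 6>0]
(A,Q,X): NE
(A,Q,Y): not NE [P1→B gives 9>0; P2→R gives 6>2; P3→X gives 6>5]
(A,R,X): not NE [P1→B gives 9>3; P3→Y gives 8>6]
(A,R,Y): not NE [P1→B gives 9>4]
(B,P,X): not NE [P1→A gives 5>1; P2→R gives 9>8]
(B,P,Y): not NE [P1→A gives 3>1; P3→X gives 7>2]
(B,Q,X): not NE [P1→A gives 9>7; P2→R gives 9>0]
(B,Q,Y): not NE [P3→X gives 8>3]
(B,R,X): not NE [P3→Y gives 1>0]
(B,R,Y): not NE [P2→Q gives 6>4]

NE set: (A,Q,X)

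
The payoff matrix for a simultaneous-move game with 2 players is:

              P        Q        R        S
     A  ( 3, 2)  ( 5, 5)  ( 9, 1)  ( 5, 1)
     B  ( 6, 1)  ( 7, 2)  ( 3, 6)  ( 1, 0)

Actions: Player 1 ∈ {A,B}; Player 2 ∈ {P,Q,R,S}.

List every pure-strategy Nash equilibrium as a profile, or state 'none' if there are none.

(A,P): not NE [P1→B gives 6>3; P2→Q gives 5>2]
(A,Q): not NE [P1→B gives 7>5]
(A,R): not NE [P2→Q gives 5>1]
(A,S): not NE [P2→Q gives 5>1]
(B,P): not NE [P2→R gives 6>1]
(B,Q): not NE [P2→R gives 6>2]
(B,R): not NE [P1→A gives 9>3]
(B,S): not NE [P1→A gives 5>1; P2→R gives 6>0]

No pure NE.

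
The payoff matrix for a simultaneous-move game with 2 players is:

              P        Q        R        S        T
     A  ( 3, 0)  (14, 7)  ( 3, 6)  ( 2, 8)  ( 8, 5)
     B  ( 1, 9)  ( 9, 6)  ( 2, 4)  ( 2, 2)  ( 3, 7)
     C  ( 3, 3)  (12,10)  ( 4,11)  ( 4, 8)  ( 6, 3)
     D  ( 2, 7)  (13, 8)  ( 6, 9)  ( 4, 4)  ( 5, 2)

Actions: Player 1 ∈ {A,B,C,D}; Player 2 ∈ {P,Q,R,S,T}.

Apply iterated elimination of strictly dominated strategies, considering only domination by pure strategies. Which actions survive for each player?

Remaining: P1:{A,C,D} P2:{Q,R,S}

P1 drop B (C beats it: P:3>1 Q:12>9 R:4>2 S:4>2 T:6>3)
P2 drop P (Q beats it: A:7>0 C:10>3 D:8>7)
P2 drop T (Q beats it: A:7>5 C:10>3 D:8>2)
P1→{A,C,D} P2→{Q,R,S}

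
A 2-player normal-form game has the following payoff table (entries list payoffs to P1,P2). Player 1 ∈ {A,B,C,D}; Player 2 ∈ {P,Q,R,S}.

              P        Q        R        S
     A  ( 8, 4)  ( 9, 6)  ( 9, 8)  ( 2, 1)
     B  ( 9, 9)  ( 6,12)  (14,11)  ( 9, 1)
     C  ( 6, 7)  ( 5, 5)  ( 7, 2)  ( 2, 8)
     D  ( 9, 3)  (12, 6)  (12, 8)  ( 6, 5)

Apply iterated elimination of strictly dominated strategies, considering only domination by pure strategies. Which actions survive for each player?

IESDS → P1:{B,D} P2:{Q,R}

P1 drop A (D beats it: P:9>8 Q:12>9 R:12>9 S:6>2)
P1 drop C (B beats it: P:9>6 Q:6>5 R:14>7 S:9>2)
P2 drop P (Q beats it: B:12>9 D:6>3)
P2 drop S (Q beats it: B:12>1 D:6>5)
P1→{B,D} P2→{Q,R}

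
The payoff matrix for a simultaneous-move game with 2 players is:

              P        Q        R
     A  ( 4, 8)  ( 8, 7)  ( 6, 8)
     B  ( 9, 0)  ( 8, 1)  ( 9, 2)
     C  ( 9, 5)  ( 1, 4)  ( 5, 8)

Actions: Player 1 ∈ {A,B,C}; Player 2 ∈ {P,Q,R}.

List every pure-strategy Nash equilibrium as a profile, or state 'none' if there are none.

(A,P): not NE [P1→C gives 9>4]
(A,Q): not NE [P2→R gives 8>7]
(A,R): not NE [P1→B gives 9>6]
(B,P): not NE [P2→R gives 2>0]
(B,Q): not NE [P2→R gives 2>1]
(B,R): NE
(C,P): not NE [P2→R gives 8>5]
(C,Q): not NE [P1→B gives 8>1; P2→R gives 8>4]
(C,R): not NE [P1→B gives 9>5]

PSNE = {(B,R)}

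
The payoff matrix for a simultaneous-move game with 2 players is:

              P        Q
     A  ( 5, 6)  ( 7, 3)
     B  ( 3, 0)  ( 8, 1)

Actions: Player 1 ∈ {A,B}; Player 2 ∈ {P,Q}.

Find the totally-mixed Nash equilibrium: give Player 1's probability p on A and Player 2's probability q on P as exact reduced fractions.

P1 indiff ⇒ q·5+(1-q)·7 = q·3+(1-q)·8 ⇒ q(2) = (1-q)(1) ⇒ q = 1/3
P2 indiff ⇒ p·6+(1-p)·0 = p·3+(1-p)·1 ⇒ p(3) = (1-p)(1) ⇒ p = 1/4

(p,q) = (1/4, 1/3)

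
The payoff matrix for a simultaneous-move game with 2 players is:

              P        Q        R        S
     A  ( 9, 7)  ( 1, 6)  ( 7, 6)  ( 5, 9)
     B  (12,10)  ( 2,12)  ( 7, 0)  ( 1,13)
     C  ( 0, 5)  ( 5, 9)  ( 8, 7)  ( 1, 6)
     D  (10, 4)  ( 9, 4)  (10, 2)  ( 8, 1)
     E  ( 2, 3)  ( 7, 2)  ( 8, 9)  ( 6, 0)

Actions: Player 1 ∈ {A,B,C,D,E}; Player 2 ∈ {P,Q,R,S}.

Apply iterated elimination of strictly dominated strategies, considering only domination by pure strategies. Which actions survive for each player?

IESDS → P1:{B,D} P2:{P,Q,S}

P1 drop A (D beats it: P:10>9 Q:9>1 R:10>7 S:8>5)
P1 drop C (D beats it: P:10>0 Q:9>5 R:10>8 S:8>1)
P1 drop E (D beats it: P:10>2 Q:9>7 R:10>8 S:8>6)
P2 drop R (P beats it: B:10>0 D:4>2)
P1→{B,D} P2→{P,Q,S}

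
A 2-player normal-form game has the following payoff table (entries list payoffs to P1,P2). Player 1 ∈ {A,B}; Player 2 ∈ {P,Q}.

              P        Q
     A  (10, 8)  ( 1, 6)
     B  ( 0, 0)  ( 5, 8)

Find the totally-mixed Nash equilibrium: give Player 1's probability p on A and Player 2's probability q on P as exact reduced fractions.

(p,q) = (4/5, 2/7)

P1 indiff ⇒ q·10+(1-q)·1 = q·0+(1-q)·5 ⇒ q(10) = (1-q)(4) ⇒ q = 2/7
P2 indiff ⇒ p·8+(1-p)·0 = p·6+(1-p)·8 ⇒ p(2) = (1-p)(8) ⇒ p = 4/5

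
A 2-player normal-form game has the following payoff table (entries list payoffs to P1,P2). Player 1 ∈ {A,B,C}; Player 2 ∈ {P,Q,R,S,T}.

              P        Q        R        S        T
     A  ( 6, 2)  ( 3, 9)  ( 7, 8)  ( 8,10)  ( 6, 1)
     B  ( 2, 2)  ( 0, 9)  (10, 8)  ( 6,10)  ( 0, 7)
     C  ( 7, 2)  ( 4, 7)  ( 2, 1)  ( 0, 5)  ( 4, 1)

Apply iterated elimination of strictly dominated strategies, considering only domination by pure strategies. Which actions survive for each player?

P2 drop P (Q beats it: A:9>2 B:9>2 C:7>2)
P2 drop R (Q beats it: A:9>8 B:9>8 C:7>1)
P1 drop B (A beats it: Q:3>0 S:8>6 T:6>0)
P2 drop T (Q beats it: A:9>1 C:7>1)
P1→{A,C} P2→{Q,S}

IESDS → P1:{A,C} P2:{Q,S}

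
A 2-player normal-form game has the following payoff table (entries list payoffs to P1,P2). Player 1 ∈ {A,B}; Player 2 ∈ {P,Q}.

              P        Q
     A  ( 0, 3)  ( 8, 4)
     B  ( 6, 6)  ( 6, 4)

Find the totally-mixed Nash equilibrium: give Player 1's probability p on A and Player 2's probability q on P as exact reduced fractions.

P1 indiff ⇒ q·0+(1-q)·8 = q·6+(1-q)·6 ⇒ q(-6) = (1-q)(-2) ⇒ q = 1/4
P2 indiff ⇒ p·3+(1-p)·6 = p·4+(1-p)·4 ⇒ p(-1) = (1-p)(-2) ⇒ p = 2/3

P1 mixes 2/3 on A; P2 mixes 1/4 on P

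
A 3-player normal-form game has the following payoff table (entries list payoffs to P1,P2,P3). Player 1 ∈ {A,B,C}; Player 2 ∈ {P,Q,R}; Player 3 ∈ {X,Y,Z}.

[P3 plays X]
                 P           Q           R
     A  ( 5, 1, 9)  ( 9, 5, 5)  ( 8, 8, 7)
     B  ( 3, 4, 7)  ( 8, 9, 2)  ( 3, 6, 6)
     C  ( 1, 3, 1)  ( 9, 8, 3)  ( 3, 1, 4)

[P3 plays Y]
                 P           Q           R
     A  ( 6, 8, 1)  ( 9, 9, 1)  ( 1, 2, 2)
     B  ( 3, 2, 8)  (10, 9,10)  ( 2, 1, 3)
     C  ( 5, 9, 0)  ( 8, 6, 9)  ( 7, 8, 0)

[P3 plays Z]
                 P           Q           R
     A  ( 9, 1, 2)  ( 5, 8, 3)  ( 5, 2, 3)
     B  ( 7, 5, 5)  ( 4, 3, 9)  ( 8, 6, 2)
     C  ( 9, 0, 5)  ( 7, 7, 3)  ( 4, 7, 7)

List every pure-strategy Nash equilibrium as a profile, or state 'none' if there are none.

(A,P,X): not NE [P2→R gives 8>1]
(A,P,Y): not NE [P2→Q gives 9>8; P3→X gives 9>1]
(A,P,Z): not NE [P2→Q gives 8>1; P3→X gives 9>2]
(A,Q,X): not NE [P2→R gives 8>5]
(A,Q,Y): not NE [P1→B gives 10>9; P3→X gives 5>1]
(A,Q,Z): not NE [P1→C gives 7>5; P3→X gives 5>3]
(A,R,X): NE
(A,R,Y): not NE [P1→C gives 7>1; P2→Q gives 9>2; P3→X gives 7>2]
(A,R,Z): not NE [P1→B gives 8>5; P2→Q gives 8>2; P3→X gives 7>3]
(B,P,X): not NE [P1→A gives 5>3; P2→Q gives 9>4; P3→Y gives 8>7]
(B,P,Y): not NE [P1→A gives 6>3; P2→Q gives 9>2]
(B,P,Z): not NE [P1→C gives 9>7; P2→R gives 6>5; P3→Y gives 8>5]
(B,Q,X): not NE [P1→C gives 9>8; P3→Y gives 10>2]
(B,Q,Y): NE
(B,Q,Z): not NE [P1→C gives 7>4; P2→R gives 6>3; P3→Y gives 10>9]
(B,R,X): not NE [P1→A gives 8>3; P2→Q gives 9>6]
(B,R,Y): not NE [P1→C gives 7>2; P2→Q gives 9>1; P3→X gives 6>3]
(B,R,Z): not NE [P3→X gives 6>2]
(C,P,X): not NE [P1→A gives 5>1; P2→Q gives 8>3; P3→Z gives 5>1]
(C,P,Y): not NE [P1→A gives 6>5; P3→Z gives 5>0]
(C,P,Z): not NE [P2→R gives 7>0]
(C,Q,X): not NE [P3→Y gives 9>3]
(C,Q,Y): not NE [P1→B gives 10>8; P2→P gives 9>6]
(C,Q,Z): not NE [P3→Y gives 9>3]
(C,R,X): not NE [P1→A gives 8>3; P2→Q gives 8>1; P3→Z gives 7>4]
(C,R,Y): not NE [P2→P gives 9>8; P3→Z gives 7>0]
(C,R,Z): not NE [P1→B gives 8>4]

NE set: (A,R,X), (B,Q,Y)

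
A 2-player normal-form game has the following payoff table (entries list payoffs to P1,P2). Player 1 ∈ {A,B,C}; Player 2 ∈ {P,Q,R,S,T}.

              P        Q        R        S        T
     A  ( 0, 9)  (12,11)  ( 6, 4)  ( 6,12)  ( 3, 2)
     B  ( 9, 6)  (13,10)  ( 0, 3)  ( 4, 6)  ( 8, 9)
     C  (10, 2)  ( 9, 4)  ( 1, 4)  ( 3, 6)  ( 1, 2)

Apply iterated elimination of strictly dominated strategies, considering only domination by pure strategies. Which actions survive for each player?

P2 drop P (Q beats it: A:11>9 B:10>6 C:4>2)
P1 drop C (A beats it: Q:12>9 R:6>1 S:6>3 T:3>1)
P2 drop R (Q beats it: A:11>4 B:10>3)
P2 drop T (Q beats it: A:11>2 B:10>9)
P1→{A,B} P2→{Q,S}

IESDS → P1:{A,B} P2:{Q,S}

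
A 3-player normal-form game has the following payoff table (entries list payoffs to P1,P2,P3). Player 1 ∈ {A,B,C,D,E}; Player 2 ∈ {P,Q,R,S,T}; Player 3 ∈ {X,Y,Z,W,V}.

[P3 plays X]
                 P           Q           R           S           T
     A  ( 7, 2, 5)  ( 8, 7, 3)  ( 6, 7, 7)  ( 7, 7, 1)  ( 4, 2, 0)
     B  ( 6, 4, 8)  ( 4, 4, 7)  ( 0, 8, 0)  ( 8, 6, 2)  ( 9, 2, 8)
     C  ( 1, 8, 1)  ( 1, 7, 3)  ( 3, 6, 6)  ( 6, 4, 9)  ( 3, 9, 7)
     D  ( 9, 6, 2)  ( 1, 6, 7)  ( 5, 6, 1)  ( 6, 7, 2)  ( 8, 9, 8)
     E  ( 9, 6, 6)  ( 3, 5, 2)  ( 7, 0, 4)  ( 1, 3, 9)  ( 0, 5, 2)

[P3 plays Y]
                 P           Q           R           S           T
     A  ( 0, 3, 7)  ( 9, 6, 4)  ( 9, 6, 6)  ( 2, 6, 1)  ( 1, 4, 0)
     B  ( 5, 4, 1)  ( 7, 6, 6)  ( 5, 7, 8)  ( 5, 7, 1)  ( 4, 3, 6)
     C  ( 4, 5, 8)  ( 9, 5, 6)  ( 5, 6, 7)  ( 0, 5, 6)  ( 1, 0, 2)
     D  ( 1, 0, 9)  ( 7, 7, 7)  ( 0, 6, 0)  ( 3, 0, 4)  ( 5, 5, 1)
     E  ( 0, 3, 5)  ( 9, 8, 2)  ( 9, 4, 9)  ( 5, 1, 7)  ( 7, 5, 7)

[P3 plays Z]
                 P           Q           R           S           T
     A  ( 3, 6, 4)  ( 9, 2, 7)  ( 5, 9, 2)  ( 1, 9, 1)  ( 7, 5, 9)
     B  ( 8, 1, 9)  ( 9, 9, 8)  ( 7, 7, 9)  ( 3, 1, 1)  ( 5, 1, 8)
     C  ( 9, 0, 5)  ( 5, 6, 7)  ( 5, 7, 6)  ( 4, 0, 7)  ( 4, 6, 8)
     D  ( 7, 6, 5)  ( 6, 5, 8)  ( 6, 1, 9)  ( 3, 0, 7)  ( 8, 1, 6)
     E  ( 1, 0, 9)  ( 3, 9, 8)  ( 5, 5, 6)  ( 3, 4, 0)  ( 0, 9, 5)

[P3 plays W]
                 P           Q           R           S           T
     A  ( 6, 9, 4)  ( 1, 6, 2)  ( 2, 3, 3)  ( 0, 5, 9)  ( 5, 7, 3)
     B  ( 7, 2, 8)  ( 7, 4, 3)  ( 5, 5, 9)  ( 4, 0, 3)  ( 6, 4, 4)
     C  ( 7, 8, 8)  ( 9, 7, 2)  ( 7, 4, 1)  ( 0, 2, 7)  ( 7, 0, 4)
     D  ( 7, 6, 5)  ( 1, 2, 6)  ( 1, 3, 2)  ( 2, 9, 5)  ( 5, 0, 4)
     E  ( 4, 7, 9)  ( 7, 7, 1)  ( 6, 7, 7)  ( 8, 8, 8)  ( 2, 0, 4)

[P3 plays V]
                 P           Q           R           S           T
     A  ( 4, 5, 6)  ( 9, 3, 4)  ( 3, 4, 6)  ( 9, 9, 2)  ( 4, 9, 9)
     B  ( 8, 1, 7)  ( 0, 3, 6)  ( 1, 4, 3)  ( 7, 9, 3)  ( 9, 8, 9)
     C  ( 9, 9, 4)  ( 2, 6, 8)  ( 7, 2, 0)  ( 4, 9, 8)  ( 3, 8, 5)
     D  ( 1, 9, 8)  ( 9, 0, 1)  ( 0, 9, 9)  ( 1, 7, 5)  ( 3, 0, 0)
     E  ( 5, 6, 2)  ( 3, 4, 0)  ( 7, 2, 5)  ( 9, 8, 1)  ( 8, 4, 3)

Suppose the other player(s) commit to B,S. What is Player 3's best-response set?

BR_3 = {W,V}

u_3(X vs B,S) = 2
u_3(Y vs B,S) = 1
u_3(Z vs B,S) = 1
u_3(W vs B,S) = 3
u_3(V vs B,S) = 3
max payoff 3 at {W,V}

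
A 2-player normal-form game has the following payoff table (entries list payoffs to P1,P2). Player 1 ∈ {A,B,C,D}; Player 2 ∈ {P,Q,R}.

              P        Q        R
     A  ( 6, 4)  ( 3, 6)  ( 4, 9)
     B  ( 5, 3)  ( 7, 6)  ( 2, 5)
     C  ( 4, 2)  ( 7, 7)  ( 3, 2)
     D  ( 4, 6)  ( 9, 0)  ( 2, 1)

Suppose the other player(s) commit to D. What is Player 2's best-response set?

P2 best: {P}

u_2(P vs D) = 6
u_2(Q vs D) = 0
u_2(R vs D) = 1
max payoff 6 at {P}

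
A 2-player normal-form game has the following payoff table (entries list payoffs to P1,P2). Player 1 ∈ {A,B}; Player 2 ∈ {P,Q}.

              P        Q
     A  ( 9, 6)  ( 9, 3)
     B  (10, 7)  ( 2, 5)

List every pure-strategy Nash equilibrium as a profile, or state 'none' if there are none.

(A,P): not NE [P1→B gives 10>9]
(A,Q): not NE [P2→P gives 6>3]
(B,P): NE
(B,Q): not NE [P1→A gives 9>2; P2→P gives 7>5]

PSNE = {(B,P)}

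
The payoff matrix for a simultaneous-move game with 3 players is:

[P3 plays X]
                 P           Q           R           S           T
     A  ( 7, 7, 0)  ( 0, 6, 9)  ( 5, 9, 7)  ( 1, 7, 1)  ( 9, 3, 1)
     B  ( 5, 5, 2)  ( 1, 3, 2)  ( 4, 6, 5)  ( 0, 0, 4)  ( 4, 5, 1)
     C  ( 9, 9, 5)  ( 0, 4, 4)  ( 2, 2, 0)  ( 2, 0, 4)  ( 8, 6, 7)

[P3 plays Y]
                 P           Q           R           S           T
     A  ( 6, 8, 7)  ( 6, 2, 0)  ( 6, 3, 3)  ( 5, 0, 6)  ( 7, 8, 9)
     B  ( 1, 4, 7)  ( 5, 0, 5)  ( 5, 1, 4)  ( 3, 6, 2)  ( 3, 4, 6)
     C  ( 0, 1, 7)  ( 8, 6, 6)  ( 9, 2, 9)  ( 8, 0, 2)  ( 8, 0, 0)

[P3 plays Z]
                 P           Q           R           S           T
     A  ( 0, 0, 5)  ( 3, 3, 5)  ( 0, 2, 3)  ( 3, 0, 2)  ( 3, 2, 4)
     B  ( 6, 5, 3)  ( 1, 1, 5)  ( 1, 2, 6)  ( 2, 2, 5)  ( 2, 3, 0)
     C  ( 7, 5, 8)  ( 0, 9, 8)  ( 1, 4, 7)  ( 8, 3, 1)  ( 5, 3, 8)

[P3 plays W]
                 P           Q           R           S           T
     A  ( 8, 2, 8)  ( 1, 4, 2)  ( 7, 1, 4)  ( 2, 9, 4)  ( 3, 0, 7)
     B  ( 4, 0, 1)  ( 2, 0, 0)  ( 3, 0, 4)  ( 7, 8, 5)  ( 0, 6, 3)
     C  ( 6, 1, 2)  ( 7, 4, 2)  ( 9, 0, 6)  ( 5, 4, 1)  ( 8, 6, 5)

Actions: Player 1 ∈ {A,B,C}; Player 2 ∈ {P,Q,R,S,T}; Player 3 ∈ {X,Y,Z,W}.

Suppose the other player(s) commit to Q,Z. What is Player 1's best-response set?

u_1(A vs Q,Z) = 3
u_1(B vs Q,Z) = 1
u_1(C vs Q,Z) = 0
max payoff 3 at {A}

BR_1 = {A}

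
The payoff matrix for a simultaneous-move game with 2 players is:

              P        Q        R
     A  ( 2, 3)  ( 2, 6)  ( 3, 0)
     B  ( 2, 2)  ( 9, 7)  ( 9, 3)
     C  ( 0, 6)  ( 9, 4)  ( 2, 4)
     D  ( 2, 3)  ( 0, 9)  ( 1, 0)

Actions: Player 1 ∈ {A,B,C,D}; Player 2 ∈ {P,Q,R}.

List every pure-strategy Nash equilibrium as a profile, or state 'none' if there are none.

NE set: (B,Q)

(A,P): not NE [P2→Q gives 6>3]
(A,Q): not NE [P1→C gives 9>2]
(A,R): not NE [P1→B gives 9>3; P2→Q gives 6>0]
(B,P): not NE [P2→Q gives 7>2]
(B,Q): NE
(B,R): not NE [P2→Q gives 7>3]
(C,P): not NE [P1→D gives 2>0]
(C,Q): not NE [P2→P gives 6>4]
(C,R): not NE [P1→B gives 9>2; P2→P gives 6>4]
(D,P): not NE [P2→Q gives 9>3]
(D,Q): not NE [P1→C gives 9>0]
(D,R): not NE [P1→B gives 9>1; P2→Q gives 9>0]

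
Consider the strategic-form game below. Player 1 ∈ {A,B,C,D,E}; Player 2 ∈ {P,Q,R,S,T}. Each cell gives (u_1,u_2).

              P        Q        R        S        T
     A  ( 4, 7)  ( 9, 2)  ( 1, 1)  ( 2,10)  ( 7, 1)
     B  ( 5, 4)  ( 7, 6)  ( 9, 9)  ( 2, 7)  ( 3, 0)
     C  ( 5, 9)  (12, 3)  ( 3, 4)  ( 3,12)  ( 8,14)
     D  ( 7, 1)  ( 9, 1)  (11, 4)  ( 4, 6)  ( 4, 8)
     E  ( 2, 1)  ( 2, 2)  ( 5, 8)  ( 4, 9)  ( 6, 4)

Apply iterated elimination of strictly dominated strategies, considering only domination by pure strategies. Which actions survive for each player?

Survivors P1:{C,D,E} P2:{S,T}

P1 drop A (C beats it: P:5>4 Q:12>9 R:3>1 S:3>2 T:8>7)
P1 drop B (D beats it: P:7>5 Q:9>7 R:11>9 S:4>2 T:4>3)
P2 drop P (S beats it: C:12>9 D:6>1 E:9>1)
P2 drop Q (R beats it: C:4>3 D:4>1 E:8>2)
P2 drop R (S beats it: C:12>4 D:6>4 E:9>8)
P1→{C,D,E} P2→{S,T}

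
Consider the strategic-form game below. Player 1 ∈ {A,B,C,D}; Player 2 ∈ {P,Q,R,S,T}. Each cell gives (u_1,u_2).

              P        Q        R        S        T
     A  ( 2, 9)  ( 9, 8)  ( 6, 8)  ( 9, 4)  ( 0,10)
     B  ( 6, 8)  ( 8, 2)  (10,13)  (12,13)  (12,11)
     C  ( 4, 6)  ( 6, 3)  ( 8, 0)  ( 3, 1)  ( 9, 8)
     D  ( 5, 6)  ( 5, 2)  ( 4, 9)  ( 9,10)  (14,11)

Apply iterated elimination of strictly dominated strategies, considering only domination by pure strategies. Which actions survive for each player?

Remaining: P1:{B,D} P2:{R,S,T}

P1 drop C (B beats it: P:6>4 Q:8>6 R:10>8 S:12>3 T:12>9)
P2 drop P (T beats it: A:10>9 B:11>8 D:11>6)
P2 drop Q (T beats it: A:10>8 B:11>2 D:11>2)
P1 drop A (B beats it: R:10>6 S:12>9 T:12>0)
P1→{B,D} P2→{R,S,T}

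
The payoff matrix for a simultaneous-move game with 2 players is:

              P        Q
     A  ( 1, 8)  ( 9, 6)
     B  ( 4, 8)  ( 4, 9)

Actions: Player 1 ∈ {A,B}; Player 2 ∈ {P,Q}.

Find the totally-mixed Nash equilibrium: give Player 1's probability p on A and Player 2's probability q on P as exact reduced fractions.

p=1/3, q=5/8

P1 indiff ⇒ q·1+(1-q)·9 = q·4+(1-q)·4 ⇒ q(-3) = (1-q)(-5) ⇒ q = 5/8
P2 indiff ⇒ p·8+(1-p)·8 = p·6+(1-p)·9 ⇒ p(2) = (1-p)(1) ⇒ p = 1/3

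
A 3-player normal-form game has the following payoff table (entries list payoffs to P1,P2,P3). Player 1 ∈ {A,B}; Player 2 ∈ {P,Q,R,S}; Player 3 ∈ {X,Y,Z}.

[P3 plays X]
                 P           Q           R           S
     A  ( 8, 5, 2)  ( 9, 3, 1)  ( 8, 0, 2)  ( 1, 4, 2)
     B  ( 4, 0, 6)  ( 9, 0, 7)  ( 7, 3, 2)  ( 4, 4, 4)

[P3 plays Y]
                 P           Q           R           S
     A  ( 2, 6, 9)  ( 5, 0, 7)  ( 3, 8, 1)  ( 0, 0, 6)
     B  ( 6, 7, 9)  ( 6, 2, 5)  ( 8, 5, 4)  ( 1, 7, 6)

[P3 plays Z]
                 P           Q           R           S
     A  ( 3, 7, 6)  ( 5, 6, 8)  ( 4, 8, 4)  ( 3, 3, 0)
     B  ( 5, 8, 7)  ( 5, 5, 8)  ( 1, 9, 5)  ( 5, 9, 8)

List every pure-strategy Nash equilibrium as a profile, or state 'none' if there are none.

Nash profiles: (A,R,Z), (B,P,Y), (B,S,Z)

(A,P,X): not NE [P3→Y gives 9>2]
(A,P,Y): not NE [P1→B gives 6>2; P2→R gives 8>6]
(A,P,Z): not NE [P1→B gives 5>3; P2→R gives 8>7; P3→Y gives 9>6]
(A,Q,X): not NE [P2→P gives 5>3; P3→Z gives 8>1]
(A,Q,Y): not NE [P1→B gives 6>5; P2→R gives 8>0; P3→Z gives 8>7]
(A,Q,Z): not NE [P2→R gives 8>6]
(A,R,X): not NE [P2→P gives 5>0; P3→Z gives 4>2]
(A,R,Y): not NE [P1→B gives 8>3; P3→Z gives 4>1]
(A,R,Z): NE
(A,S,X): not NE [P1→B gives 4>1; P2→P gives 5>4; P3→Y gives 6>2]
(A,S,Y): not NE [P1→B gives 1>0; P2→R gives 8>0]
(A,S,Z): not NE [P1→B gives 5>3; P2→R gives 8>3; P3→Y gives 6>0]
(B,P,X): not NE [P1→A gives 8>4; P2→S gives 4>0; P3→Y gives 9>6]
(B,P,Y): NE
(B,P,Z): not NE [P2→S gives 9>8; P3→Y gives 9>7]
(B,Q,X): not NE [P2→S gives 4>0; P3→Z gives 8>7]
(B,Q,Y): not NE [P2→S gives 7>2; P3→Z gives 8>5]
(B,Q,Z): not NE [P2→S gives 9>5]
(B,R,X): not NE [P1→A gives 8>7; P2→S gives 4>3; P3→Z gives 5>2]
(B,R,Y): not NE [P2→S gives 7>5; P3→Z gives 5>4]
(B,R,Z): not NE [P1→A gives 4>1]
(B,S,X): not NE [P3→Z gives 8>4]
(B,S,Y): not NE [P3→Z gives 8>6]
(B,S,Z): NE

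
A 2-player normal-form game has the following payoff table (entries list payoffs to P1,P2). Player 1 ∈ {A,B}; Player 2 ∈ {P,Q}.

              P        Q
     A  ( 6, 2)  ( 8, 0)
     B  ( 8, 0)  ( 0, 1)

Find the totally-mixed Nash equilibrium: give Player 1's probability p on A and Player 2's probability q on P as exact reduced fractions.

P1 indiff ⇒ q·6+(1-q)·8 = q·8+(1-q)·0 ⇒ q(-2) = (1-q)(-8) ⇒ q = 4/5
P2 indiff ⇒ p·2+(1-p)·0 = p·0+(1-p)·1 ⇒ p(2) = (1-p)(1) ⇒ p = 1/3

P1 mixes 1/3 on A; P2 mixes 4/5 on P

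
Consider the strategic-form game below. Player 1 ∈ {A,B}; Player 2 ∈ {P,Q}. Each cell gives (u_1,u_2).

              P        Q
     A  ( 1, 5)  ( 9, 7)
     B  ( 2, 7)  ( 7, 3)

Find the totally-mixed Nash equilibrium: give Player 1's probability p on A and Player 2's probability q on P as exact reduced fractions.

(p,q) = (2/3, 2/3)

P1 indiff ⇒ q·1+(1-q)·9 = q·2+(1-q)·7 ⇒ q(-1) = (1-q)(-2) ⇒ q = 2/3
P2 indiff ⇒ p·5+(1-p)·7 = p·7+(1-p)·3 ⇒ p(-2) = (1-p)(-4) ⇒ p = 2/3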